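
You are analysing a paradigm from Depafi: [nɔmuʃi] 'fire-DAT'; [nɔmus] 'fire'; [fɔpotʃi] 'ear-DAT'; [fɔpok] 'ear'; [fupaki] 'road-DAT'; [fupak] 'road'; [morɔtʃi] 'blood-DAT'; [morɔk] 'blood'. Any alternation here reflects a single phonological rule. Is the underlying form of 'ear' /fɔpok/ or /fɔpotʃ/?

The stem for 'ear' ends in [tʃ] in [fɔpotʃi] but [k] in [fɔpok].
Compare 'road', with invariant [k] in [fupaki] and [fupak]: an analysis with underlying /k/ and a rule producing [tʃ] before the DAT suffix would wrongly predict alternation here too.
The alternation reflects depalatalization: palato-alveolar /tʃ/ and /ʃ/ become [k] and [s] when no front vowel follows. /tʃ/ is underlying.

/fɔpotʃ/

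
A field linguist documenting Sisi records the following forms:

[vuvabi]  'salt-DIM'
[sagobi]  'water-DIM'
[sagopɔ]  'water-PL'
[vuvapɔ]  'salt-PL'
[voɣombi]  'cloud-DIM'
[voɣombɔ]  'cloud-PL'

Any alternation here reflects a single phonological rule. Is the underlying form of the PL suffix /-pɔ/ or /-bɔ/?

The PL suffix surfaces as [-bɔ] and [-pɔ], depending on the final segment of the stem.
The DIM suffix, which begins with [b], is invariant after every stem; so [b] is not altered by any rule here.
The PL suffix is therefore /-pɔ/ underlyingly, with post-nasal voicing: voiceless stops become voiced after a nasal.

/-pɔ/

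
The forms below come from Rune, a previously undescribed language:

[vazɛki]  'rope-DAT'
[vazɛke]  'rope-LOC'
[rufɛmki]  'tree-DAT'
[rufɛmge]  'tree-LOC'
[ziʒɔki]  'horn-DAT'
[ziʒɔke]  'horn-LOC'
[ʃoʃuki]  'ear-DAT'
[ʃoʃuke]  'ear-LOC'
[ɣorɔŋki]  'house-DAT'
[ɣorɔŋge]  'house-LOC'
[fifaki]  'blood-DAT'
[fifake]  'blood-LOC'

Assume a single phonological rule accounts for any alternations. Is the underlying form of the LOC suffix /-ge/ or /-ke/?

/-ge/

The LOC morpheme has two allomorphs, [-ge] and [-ke].
By contrast the DAT suffix keeps its initial [k] throughout — that segment must be underlying.
The LOC suffix is therefore /-ge/ underlyingly, with post-vocalic devoicing: voiced stops become voiceless after a vowel.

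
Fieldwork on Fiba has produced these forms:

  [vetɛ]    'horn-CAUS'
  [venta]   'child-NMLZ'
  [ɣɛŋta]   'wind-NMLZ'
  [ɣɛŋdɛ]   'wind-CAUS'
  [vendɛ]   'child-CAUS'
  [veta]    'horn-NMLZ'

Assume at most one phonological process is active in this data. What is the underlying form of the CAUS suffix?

The CAUS suffix surfaces as [-dɛ] and [-tɛ], depending on the final segment of the stem.
The NMLZ suffix, which begins with [t], is invariant after every stem; so [t] is not altered by any rule here.
So the underlying form is /-dɛ/, and voiced stops become voiceless after a vowel.

/-dɛ/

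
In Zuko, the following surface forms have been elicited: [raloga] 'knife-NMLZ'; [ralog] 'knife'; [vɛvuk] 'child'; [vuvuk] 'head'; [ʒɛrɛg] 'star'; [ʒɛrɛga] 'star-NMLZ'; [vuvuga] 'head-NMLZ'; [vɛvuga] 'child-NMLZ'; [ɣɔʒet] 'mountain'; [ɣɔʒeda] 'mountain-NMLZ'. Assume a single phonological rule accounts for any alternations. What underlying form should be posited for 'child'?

/vɛvuk/

The stem for 'child' ends in [k] in [vɛvuk] but [g] in [vɛvuga].
Compare 'star', with invariant [g] in [ʒɛrɛg] and [ʒɛrɛga]: an analysis with underlying /g/ and a rule producing [k] in isolation would wrongly predict alternation here too.
The alternation reflects intervocalic voicing: voiceless stops become voiced between vowels. /k/ is underlying.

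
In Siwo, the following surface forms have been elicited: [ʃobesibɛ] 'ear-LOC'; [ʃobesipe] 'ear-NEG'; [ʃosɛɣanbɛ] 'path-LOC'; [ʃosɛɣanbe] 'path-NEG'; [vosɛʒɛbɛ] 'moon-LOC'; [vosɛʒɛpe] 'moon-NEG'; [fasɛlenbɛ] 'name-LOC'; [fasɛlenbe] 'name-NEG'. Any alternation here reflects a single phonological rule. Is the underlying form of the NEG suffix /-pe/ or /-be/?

The NEG suffix surfaces as [-be] and [-pe], depending on the final segment of the stem.
By contrast the LOC suffix keeps its initial [b] throughout — that segment must be underlying.
So the underlying form is /-pe/, and voiceless stops become voiced after a nasal.

/-pe/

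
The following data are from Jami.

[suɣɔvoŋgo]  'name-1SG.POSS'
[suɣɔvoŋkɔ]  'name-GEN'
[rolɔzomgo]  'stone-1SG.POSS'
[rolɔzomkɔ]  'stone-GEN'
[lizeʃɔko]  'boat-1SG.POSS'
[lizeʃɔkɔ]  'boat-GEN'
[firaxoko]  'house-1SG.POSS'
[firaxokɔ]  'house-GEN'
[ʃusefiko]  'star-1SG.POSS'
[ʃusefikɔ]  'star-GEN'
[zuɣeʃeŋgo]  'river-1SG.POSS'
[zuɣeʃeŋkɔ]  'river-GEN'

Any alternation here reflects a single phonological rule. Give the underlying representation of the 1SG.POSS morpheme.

/-go/

The 1SG.POSS suffix surfaces as [-go] and [-ko], depending on the final segment of the stem.
By contrast the GEN suffix keeps its initial [k] throughout — that segment must be underlying.
So the underlying form is /-go/, and voiced stops become voiceless after a vowel.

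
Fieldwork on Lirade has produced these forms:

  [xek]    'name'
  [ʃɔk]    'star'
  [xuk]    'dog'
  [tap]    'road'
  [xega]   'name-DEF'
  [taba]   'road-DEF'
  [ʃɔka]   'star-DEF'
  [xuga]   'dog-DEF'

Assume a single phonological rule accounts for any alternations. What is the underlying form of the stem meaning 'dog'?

/xug/

The root 'dog' surfaces as [xuga] and [xuk], with a stem-final [g] ~ [k] alternation.
Compare 'star', with invariant [k] in [ʃɔka] and [ʃɔk]: an analysis with underlying /k/ and a rule producing [g] before the DEF suffix would wrongly predict alternation here too.
So /g/ is underlying, and a rule of word-final obstruent devoicing — voiced obstruents become voiceless word-finally — gives [k].
Hence 'dog' is /xug/ underlyingly.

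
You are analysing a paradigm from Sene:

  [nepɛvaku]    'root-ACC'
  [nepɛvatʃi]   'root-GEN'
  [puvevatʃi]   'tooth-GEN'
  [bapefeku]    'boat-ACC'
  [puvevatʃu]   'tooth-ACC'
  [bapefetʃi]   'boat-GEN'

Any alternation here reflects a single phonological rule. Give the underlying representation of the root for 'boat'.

/bapefek/

'boat' shows [tʃ] ~ [k] at the end of the stem ([bapefetʃi] vs [bapefeku]).
The stem 'tooth' ([puvevatʃi], [puvevatʃu]) shows [tʃ] unchanged in both environments, so [tʃ] cannot be basic with [k] derived before the ACC suffix.
The underlying segment must be /k/; /k/ becomes palato-alveolar [tʃ] before a front vowel, yielding [tʃ] there.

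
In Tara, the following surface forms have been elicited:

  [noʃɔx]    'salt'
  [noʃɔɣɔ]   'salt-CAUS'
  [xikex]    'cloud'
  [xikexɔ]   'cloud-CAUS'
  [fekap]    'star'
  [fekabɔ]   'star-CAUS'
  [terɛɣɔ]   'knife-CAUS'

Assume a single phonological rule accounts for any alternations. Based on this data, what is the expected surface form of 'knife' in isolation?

[terɛx]

The root 'salt' surfaces as [noʃɔx] and [noʃɔɣɔ], with a stem-final [x] ~ [ɣ] alternation.
Compare 'cloud', with invariant [x] in [xikex] and [xikexɔ]: an analysis with underlying /x/ and a rule producing [ɣ] before the CAUS suffix would wrongly predict alternation here too.
The alternation reflects word-final obstruent devoicing: voiced obstruents become voiceless word-finally. /ɣ/ is underlying.
From [terɛɣɔ] the stem 'knife' is /terɛɣ/; word-finally this yields [terɛx].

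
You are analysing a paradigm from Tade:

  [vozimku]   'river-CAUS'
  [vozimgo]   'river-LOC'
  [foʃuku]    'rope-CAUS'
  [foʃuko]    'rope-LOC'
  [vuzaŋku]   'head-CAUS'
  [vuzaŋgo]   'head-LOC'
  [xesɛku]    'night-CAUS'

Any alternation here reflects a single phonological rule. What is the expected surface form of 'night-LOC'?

[xesɛko]

The LOC suffix surfaces as [-go] and [-ko], depending on the final segment of the stem.
The CAUS suffix, which begins with [k], is invariant after every stem; so [k] is not altered by any rule here.
So the underlying form is /-go/, and voiced stops become voiceless after a vowel.
After 'night', which ends in a vowel, the suffix surfaces as [-ko], giving [xesɛko].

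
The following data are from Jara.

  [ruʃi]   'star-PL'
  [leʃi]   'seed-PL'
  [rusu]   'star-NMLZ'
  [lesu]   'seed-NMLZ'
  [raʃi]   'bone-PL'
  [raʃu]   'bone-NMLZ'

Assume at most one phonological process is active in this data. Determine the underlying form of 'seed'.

/les/

In [lesu] and [leʃi] the final segment of 'seed' alternates: [s] ~ [ʃ].
Compare 'bone', with invariant [ʃ] in [raʃu] and [raʃi]: an analysis with underlying /ʃ/ and a rule producing [s] before the NMLZ suffix would wrongly predict alternation here too.
So /s/ is underlying, and a rule of palatalization before a front vowel — /s/ becomes palato-alveolar [ʃ] before a front vowel — gives [ʃ].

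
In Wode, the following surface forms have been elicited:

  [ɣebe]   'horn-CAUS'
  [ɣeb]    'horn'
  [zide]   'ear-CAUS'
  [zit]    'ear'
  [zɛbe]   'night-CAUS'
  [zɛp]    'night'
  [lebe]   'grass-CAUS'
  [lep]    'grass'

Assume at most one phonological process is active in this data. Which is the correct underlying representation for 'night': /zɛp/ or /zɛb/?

'night' shows [b] ~ [p] at the end of the stem ([zɛbe] vs [zɛp]).
Compare 'horn', with invariant [b] in [ɣebe] and [ɣeb]: an analysis with underlying /b/ and a rule producing [p] in isolation would wrongly predict alternation here too.
The underlying segment must be /p/; voiceless stops become voiced between vowels, yielding [b] there.

/zɛp/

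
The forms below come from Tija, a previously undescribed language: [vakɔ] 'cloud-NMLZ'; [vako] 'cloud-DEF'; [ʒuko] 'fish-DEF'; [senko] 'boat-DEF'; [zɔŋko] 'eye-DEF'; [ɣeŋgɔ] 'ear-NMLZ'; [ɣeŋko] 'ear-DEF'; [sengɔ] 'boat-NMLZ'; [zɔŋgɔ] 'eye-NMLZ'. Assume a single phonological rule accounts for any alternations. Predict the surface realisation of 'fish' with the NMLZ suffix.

[ʒukɔ]

The NMLZ suffix surfaces as [-gɔ] and [-kɔ], depending on the final segment of the stem.
By contrast the DEF suffix keeps its initial [k] throughout — that segment must be underlying.
So the underlying form is /-gɔ/, and voiced stops become voiceless after a vowel.
After 'fish', which ends in a vowel, the suffix surfaces as [-kɔ], giving [ʒukɔ].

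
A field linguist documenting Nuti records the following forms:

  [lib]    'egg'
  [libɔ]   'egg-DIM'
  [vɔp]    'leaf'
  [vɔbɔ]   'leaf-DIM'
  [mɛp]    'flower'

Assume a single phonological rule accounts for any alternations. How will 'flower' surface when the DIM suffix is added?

The root 'leaf' surfaces as [vɔp] and [vɔbɔ], with a stem-final [p] ~ [b] alternation.
The stem 'egg' ([lib], [libɔ]) shows [b] unchanged in both environments, so [b] cannot be basic with [p] derived in isolation.
The alternation reflects intervocalic voicing: voiceless stops become voiced between vowels. /p/ is underlying.
From [mɛp] the stem 'flower' is /mɛp/; between vowels this yields [mɛbɔ].

[mɛbɔ]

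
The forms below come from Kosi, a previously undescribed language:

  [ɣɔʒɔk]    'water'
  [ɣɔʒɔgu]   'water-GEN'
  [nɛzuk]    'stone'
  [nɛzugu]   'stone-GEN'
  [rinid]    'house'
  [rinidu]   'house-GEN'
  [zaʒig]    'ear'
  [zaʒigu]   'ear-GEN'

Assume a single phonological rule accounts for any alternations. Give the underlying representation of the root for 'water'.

/ɣɔʒɔk/

The root 'water' surfaces as [ɣɔʒɔk] and [ɣɔʒɔgu], with a stem-final [k] ~ [g] alternation.
Compare 'ear', with invariant [g] in [zaʒig] and [zaʒigu]: an analysis with underlying /g/ and a rule producing [k] in isolation would wrongly predict alternation here too.
The alternation reflects intervocalic voicing: voiceless stops become voiced between vowels. /k/ is underlying.
The underlying form of 'water' is therefore /ɣɔʒɔk/.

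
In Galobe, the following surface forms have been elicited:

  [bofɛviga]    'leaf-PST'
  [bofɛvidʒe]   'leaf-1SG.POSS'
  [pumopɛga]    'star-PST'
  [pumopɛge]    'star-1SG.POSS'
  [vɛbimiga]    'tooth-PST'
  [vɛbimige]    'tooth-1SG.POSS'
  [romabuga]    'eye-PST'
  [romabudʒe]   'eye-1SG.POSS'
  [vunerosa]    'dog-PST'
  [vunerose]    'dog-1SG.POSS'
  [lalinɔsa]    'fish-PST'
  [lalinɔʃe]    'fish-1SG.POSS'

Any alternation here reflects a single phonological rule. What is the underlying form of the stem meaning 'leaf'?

/bofɛvidʒ/

The root 'leaf' surfaces as [bofɛviga] and [bofɛvidʒe], with a stem-final [g] ~ [dʒ] alternation.
If /g/ were underlying and a rule turned it into [dʒ] before the 1SG.POSS suffix, 'star' would also alternate; but it has [g] in both [pumopɛga] and [pumopɛge].
The alternation reflects depalatalization: palato-alveolar /dʒ/ and /ʃ/ become [g] and [s] when no front vowel follows. /dʒ/ is underlying.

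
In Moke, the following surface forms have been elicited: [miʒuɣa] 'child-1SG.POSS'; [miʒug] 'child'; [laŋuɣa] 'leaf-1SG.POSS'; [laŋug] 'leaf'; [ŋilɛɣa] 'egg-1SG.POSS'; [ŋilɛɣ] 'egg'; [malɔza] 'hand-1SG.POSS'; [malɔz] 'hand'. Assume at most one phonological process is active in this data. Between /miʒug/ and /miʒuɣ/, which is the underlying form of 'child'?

The stem for 'child' ends in [ɣ] in [miʒuɣa] but [g] in [miʒug].
But 'egg' keeps [ɣ] in both environments ([ŋilɛɣa], [ŋilɛɣ]), so there is no rule changing /ɣ/ to [g] in isolation.
Therefore /g/ is basic and [ɣ] is derived by intervocalic spirantization (voiced stops become fricatives between vowels).

/miʒug/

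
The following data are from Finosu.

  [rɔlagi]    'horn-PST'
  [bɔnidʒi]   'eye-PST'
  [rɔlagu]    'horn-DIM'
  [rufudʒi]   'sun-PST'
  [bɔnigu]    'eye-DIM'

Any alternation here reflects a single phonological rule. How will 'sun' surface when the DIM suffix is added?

The root 'eye' surfaces as [bɔnigu] and [bɔnidʒi], with a stem-final [g] ~ [dʒ] alternation.
If /g/ were underlying and a rule turned it into [dʒ] before the PST suffix, 'horn' would also alternate; but it has [g] in both [rɔlagu] and [rɔlagi].
The alternation reflects depalatalization: palato-alveolar /dʒ/ becomes [g] when no front vowel follows. /dʒ/ is underlying.
From [rufudʒi] the stem 'sun' is /rufudʒ/; when no front vowel follows this yields [rufugu].

[rufugu]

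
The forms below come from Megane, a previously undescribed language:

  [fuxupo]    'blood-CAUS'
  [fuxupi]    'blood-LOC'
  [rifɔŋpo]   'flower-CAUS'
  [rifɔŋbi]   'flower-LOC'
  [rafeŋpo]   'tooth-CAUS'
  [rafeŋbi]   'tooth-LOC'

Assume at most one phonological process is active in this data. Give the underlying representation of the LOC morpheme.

The LOC suffix surfaces as [-bi] and [-pi], depending on the final segment of the stem.
The CAUS suffix, which begins with [p], is invariant after every stem; so [p] is not altered by any rule here.
The LOC suffix is therefore /-bi/ underlyingly, with post-vocalic devoicing: voiced stops become voiceless after a vowel.

/-bi/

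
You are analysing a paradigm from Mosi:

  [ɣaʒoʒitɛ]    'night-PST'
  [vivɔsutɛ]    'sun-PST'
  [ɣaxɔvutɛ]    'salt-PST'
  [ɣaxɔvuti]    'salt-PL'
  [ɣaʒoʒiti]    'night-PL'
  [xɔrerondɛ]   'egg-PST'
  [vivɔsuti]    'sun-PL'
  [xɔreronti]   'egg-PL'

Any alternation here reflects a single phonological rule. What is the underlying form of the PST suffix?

/-dɛ/

The PST morpheme has two allomorphs, [-dɛ] and [-tɛ].
The PL suffix, which begins with [t], is invariant after every stem; so [t] is not altered by any rule here.
The PST suffix is therefore /-dɛ/ underlyingly, with post-vocalic devoicing: voiced stops become voiceless after a vowel.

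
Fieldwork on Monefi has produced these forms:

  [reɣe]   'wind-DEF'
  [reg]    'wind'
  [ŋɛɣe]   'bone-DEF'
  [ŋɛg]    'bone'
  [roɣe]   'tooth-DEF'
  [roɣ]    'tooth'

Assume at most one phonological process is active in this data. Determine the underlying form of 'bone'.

The stem for 'bone' ends in [ɣ] in [ŋɛɣe] but [g] in [ŋɛg].
But 'tooth' keeps [ɣ] in both environments ([roɣe], [roɣ]), so there is no rule changing /ɣ/ to [g] in isolation.
So /g/ is underlying, and a rule of intervocalic spirantization — voiced stops become fricatives between vowels — gives [ɣ].

/ŋɛg/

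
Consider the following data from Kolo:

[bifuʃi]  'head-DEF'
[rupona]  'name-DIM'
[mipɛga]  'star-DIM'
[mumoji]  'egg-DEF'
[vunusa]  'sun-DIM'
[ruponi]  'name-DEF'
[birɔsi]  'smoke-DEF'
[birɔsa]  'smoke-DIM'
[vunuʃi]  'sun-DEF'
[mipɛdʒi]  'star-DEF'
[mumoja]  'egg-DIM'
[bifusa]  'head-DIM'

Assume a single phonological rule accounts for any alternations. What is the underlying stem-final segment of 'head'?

The stem for 'head' ends in [ʃ] in [bifuʃi] but [s] in [bifusa].
The stem 'smoke' ([birɔsi], [birɔsa]) shows [s] unchanged in both environments, so [s] cannot be basic with [ʃ] derived before the DEF suffix.
Therefore /ʃ/ is basic and [s] is derived by depalatalization (palato-alveolar /dʒ/ and /ʃ/ become [g] and [s] when no front vowel follows).

/ʃ/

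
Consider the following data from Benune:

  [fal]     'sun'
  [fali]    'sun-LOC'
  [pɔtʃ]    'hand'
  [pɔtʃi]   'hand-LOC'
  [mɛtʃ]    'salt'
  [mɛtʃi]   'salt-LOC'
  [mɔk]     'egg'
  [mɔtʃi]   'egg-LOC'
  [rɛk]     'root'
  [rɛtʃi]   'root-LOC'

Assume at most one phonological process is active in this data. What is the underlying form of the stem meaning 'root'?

/rɛk/

In [rɛk] and [rɛtʃi] the final segment of 'root' alternates: [k] ~ [tʃ].
If /tʃ/ were underlying and a rule turned it into [k] in isolation, 'salt' would also alternate; but it has [tʃ] in both [mɛtʃ] and [mɛtʃi].
The underlying segment must be /k/; /k/ becomes palato-alveolar [tʃ] before a front vowel, yielding [tʃ] there.
So 'root' = /rɛk/.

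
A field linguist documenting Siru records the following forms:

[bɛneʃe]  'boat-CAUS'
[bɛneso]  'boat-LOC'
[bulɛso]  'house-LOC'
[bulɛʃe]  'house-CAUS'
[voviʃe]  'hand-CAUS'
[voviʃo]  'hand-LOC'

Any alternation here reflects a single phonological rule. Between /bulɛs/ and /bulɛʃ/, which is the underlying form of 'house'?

/bulɛs/

'house' shows [ʃ] ~ [s] at the end of the stem ([bulɛʃe] vs [bulɛso]).
The stem 'hand' ([voviʃe], [voviʃo]) shows [ʃ] unchanged in both environments, so [ʃ] cannot be basic with [s] derived before the LOC suffix.
So /s/ is underlying, and a rule of palatalization before a front vowel — /s/ becomes palato-alveolar [ʃ] before a front vowel — gives [ʃ].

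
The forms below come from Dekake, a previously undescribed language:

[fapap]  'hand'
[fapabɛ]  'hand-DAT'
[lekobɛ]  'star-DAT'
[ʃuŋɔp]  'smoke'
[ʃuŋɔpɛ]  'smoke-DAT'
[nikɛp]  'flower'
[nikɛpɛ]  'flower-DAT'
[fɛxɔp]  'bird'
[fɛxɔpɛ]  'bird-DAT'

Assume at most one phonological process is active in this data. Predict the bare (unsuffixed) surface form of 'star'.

[lekop]

The stem for 'hand' ends in [p] in [fapap] but [b] in [fapabɛ].
Compare 'smoke', with invariant [p] in [ʃuŋɔp] and [ʃuŋɔpɛ]: an analysis with underlying /p/ and a rule producing [b] before the DAT suffix would wrongly predict alternation here too.
The underlying segment must be /b/; voiced obstruents become voiceless word-finally, yielding [p] there.
From [lekobɛ] the stem 'star' is /lekob/; word-finally this yields [lekop].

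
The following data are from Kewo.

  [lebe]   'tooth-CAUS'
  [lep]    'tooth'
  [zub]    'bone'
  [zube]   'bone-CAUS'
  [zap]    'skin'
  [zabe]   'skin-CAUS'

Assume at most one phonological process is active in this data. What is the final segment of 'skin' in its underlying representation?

The stem for 'skin' ends in [b] in [zabe] but [p] in [zap].
The stem 'bone' ([zube], [zub]) shows [b] unchanged in both environments, so [b] cannot be basic with [p] derived in isolation.
The alternation reflects intervocalic voicing: voiceless stops become voiced between vowels. /p/ is underlying.

/p/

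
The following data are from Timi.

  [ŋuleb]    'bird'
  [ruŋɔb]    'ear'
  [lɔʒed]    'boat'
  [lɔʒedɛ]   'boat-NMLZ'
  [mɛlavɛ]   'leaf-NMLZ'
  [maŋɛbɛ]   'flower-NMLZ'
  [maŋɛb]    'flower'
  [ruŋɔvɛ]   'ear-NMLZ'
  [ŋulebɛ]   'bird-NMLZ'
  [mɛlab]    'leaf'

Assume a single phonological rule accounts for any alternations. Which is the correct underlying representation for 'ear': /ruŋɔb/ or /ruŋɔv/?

/ruŋɔv/

The root 'ear' surfaces as [ruŋɔb] and [ruŋɔvɛ], with a stem-final [b] ~ [v] alternation.
But 'flower' keeps [b] in both environments ([maŋɛb], [maŋɛbɛ]), so there is no rule changing /b/ to [v] before the NMLZ suffix.
Therefore /v/ is basic and [b] is derived by word-final hardening (voiced fricatives become stops word-finally).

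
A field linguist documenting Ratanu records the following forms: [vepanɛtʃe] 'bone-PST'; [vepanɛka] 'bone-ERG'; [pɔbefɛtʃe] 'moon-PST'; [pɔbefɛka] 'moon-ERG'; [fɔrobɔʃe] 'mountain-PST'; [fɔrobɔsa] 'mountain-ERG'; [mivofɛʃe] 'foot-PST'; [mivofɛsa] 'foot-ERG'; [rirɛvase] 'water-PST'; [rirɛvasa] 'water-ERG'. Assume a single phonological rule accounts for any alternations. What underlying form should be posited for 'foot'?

/mivofɛʃ/

The root 'foot' surfaces as [mivofɛʃe] and [mivofɛsa], with a stem-final [ʃ] ~ [s] alternation.
If /s/ were underlying and a rule turned it into [ʃ] before the PST suffix, 'water' would also alternate; but it has [s] in both [rirɛvase] and [rirɛvasa].
The underlying segment must be /ʃ/; palato-alveolar /tʃ/ and /ʃ/ become [k] and [s] when no front vowel follows, yielding [s] there.
The underlying form of 'foot' is therefore /mivofɛʃ/.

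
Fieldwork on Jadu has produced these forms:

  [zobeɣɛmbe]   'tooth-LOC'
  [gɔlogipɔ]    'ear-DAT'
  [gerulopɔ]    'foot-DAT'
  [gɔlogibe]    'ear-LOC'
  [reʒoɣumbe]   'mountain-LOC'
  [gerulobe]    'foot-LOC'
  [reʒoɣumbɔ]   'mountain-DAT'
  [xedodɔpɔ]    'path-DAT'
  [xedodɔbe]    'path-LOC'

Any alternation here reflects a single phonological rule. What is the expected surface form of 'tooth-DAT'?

The DAT morpheme has two allomorphs, [-bɔ] and [-pɔ].
The LOC suffix, which begins with [b], is invariant after every stem; so [b] is not altered by any rule here.
The DAT suffix is therefore /-pɔ/ underlyingly, with post-nasal voicing: voiceless stops become voiced after a nasal.
After 'tooth', which ends in a nasal, the suffix surfaces as [-bɔ], giving [zobeɣɛmbɔ].

[zobeɣɛmbɔ]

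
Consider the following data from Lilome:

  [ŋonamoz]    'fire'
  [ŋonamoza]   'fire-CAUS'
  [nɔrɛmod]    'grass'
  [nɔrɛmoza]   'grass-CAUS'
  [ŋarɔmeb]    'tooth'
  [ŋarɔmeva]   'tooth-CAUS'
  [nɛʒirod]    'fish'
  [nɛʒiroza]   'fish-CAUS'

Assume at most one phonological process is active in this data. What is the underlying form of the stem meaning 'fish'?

/nɛʒirod/

The root 'fish' surfaces as [nɛʒirod] and [nɛʒiroza], with a stem-final [d] ~ [z] alternation.
Compare 'fire', with invariant [z] in [ŋonamoz] and [ŋonamoza]: an analysis with underlying /z/ and a rule producing [d] in isolation would wrongly predict alternation here too.
So /d/ is underlying, and a rule of intervocalic spirantization — voiced stops become fricatives between vowels — gives [z].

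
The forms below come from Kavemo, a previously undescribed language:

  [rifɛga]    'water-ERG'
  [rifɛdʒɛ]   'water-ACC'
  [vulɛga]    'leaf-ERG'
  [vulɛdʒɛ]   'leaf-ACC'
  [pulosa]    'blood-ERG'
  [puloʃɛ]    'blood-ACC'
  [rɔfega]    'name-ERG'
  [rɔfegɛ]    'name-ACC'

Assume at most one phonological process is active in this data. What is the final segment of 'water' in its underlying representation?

The root 'water' surfaces as [rifɛga] and [rifɛdʒɛ], with a stem-final [g] ~ [dʒ] alternation.
But 'name' keeps [g] in both environments ([rɔfega], [rɔfegɛ]), so there is no rule changing /g/ to [dʒ] before the ACC suffix.
The underlying segment must be /dʒ/; palato-alveolar /dʒ/ and /ʃ/ become [g] and [s] when no front vowel follows, yielding [g] there.

/dʒ/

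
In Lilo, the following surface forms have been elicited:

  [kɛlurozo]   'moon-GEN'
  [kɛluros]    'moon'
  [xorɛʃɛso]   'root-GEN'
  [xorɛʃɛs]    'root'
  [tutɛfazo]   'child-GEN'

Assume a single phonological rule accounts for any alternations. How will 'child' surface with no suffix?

[tutɛfas]

The stem for 'moon' ends in [z] in [kɛlurozo] but [s] in [kɛluros].
Compare 'root', with invariant [s] in [xorɛʃɛso] and [xorɛʃɛs]: an analysis with underlying /s/ and a rule producing [z] before the GEN suffix would wrongly predict alternation here too.
The underlying segment must be /z/; voiced obstruents become voiceless word-finally, yielding [s] there.
The one attested form of 'child', [tutɛfazo], shows underlying /tutɛfaz/. Applying the same rule word-finally gives [tutɛfas].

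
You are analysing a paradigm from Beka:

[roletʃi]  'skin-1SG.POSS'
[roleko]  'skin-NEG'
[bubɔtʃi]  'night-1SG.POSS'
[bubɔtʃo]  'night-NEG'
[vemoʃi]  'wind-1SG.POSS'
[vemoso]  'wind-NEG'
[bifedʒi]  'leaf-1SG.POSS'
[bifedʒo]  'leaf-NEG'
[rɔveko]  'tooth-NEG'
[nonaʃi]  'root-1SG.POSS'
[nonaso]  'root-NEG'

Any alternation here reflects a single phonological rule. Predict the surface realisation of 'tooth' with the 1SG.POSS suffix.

[rɔvetʃi]

The stem for 'skin' ends in [tʃ] in [roletʃi] but [k] in [roleko].
The stem 'night' ([bubɔtʃi], [bubɔtʃo]) shows [tʃ] unchanged in both environments, so [tʃ] cannot be basic with [k] derived before the NEG suffix.
The alternation reflects palatalization before a front vowel: /k/ and /s/ become palato-alveolar [tʃ] and [ʃ] before a front vowel. /k/ is underlying.
From [rɔveko] the stem 'tooth' is /rɔvek/; before a front vowel this yields [rɔvetʃi].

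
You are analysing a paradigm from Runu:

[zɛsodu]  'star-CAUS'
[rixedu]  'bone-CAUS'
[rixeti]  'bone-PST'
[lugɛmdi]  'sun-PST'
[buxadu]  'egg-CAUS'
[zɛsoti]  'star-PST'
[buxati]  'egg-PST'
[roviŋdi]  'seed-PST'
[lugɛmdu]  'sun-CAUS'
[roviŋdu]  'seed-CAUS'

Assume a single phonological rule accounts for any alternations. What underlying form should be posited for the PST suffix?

The PST morpheme has two allomorphs, [-di] and [-ti].
By contrast the CAUS suffix keeps its initial [d] throughout — that segment must be underlying.
So the underlying form is /-ti/, and voiceless stops become voiced after a nasal.

/-ti/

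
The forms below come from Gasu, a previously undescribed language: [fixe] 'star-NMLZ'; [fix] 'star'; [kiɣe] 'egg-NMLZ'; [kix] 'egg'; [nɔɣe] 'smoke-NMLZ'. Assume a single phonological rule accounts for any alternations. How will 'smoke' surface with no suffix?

The root 'egg' surfaces as [kiɣe] and [kix], with a stem-final [ɣ] ~ [x] alternation.
But 'star' keeps [x] in both environments ([fixe], [fix]), so there is no rule changing /x/ to [ɣ] before the NMLZ suffix.
The alternation reflects word-final obstruent devoicing: voiced obstruents become voiceless word-finally. /ɣ/ is underlying.
From [nɔɣe] the stem 'smoke' is /nɔɣ/; word-finally this yields [nɔx].

[nɔx]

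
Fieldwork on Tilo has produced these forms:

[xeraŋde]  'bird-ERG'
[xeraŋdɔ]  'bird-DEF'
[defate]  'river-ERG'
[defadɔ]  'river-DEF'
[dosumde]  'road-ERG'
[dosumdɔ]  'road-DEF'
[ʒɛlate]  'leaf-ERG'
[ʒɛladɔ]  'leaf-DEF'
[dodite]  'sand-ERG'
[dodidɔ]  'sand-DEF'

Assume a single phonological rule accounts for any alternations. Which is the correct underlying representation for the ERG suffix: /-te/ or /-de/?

/-te/

The ERG morpheme has two allomorphs, [-de] and [-te].
The DEF suffix, which begins with [d], is invariant after every stem; so [d] is not altered by any rule here.
The ERG suffix is therefore /-te/ underlyingly, with post-nasal voicing: voiceless stops become voiced after a nasal.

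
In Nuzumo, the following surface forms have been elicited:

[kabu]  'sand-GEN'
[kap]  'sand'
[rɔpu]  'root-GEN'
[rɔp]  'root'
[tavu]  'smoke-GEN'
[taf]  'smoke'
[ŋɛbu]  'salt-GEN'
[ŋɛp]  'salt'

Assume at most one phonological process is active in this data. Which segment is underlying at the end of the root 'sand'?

The root 'sand' surfaces as [kabu] and [kap], with a stem-final [b] ~ [p] alternation.
Compare 'root', with invariant [p] in [rɔpu] and [rɔp]: an analysis with underlying /p/ and a rule producing [b] before the GEN suffix would wrongly predict alternation here too.
Therefore /b/ is basic and [p] is derived by word-final obstruent devoicing (voiced obstruents become voiceless word-finally).

/b/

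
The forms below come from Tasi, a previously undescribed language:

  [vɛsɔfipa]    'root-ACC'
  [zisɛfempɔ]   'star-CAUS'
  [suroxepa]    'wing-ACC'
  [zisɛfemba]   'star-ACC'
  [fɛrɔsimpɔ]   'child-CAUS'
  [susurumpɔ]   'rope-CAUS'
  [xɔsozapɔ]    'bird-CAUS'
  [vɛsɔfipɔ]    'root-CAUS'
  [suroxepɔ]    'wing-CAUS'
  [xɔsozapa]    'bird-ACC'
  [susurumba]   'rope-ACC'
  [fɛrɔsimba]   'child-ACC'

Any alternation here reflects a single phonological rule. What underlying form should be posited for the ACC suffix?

The ACC morpheme has two allomorphs, [-ba] and [-pa].
By contrast the CAUS suffix keeps its initial [p] throughout — that segment must be underlying.
The ACC suffix is therefore /-ba/ underlyingly, with post-vocalic devoicing: voiced stops become voiceless after a vowel.

/-ba/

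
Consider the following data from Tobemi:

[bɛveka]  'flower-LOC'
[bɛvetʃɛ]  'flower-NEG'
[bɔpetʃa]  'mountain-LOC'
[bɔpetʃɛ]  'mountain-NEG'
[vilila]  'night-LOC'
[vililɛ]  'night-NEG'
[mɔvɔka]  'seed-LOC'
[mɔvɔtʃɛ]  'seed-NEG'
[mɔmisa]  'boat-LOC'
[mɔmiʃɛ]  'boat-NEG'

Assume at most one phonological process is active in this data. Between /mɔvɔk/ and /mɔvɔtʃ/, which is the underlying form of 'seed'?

'seed' shows [k] ~ [tʃ] at the end of the stem ([mɔvɔka] vs [mɔvɔtʃɛ]).
The stem 'mountain' ([bɔpetʃa], [bɔpetʃɛ]) shows [tʃ] unchanged in both environments, so [tʃ] cannot be basic with [k] derived before the LOC suffix.
So /k/ is underlying, and a rule of palatalization before a front vowel — /k/ and /s/ become palato-alveolar [tʃ] and [ʃ] before a front vowel — gives [tʃ].

/mɔvɔk/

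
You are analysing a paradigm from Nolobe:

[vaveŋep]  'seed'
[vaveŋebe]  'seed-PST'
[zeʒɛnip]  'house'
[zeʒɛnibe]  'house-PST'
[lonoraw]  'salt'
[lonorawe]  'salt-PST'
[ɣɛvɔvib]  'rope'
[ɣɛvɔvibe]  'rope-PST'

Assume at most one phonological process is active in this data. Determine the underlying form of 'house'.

'house' shows [p] ~ [b] at the end of the stem ([zeʒɛnip] vs [zeʒɛnibe]).
The stem 'rope' ([ɣɛvɔvib], [ɣɛvɔvibe]) shows [b] unchanged in both environments, so [b] cannot be basic with [p] derived in isolation.
Therefore /p/ is basic and [b] is derived by intervocalic voicing (voiceless stops become voiced between vowels).

/zeʒɛnip/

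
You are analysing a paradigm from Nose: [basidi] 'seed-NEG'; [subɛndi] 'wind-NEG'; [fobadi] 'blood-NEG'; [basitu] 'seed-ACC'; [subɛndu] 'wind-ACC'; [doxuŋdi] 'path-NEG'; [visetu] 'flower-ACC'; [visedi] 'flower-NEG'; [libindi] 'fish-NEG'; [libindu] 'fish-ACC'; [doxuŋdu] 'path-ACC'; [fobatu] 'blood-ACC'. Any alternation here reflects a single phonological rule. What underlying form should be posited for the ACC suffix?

/-tu/

The ACC morpheme has two allomorphs, [-du] and [-tu].
The NEG suffix, which begins with [d], is invariant after every stem; so [d] is not altered by any rule here.
The ACC suffix is therefore /-tu/ underlyingly, with post-nasal voicing: voiceless stops become voiced after a nasal.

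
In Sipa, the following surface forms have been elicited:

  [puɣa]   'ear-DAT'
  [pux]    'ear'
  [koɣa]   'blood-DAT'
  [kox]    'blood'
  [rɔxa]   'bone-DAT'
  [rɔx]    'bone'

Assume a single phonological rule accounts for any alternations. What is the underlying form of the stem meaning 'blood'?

The stem for 'blood' ends in [ɣ] in [koɣa] but [x] in [kox].
Compare 'bone', with invariant [x] in [rɔxa] and [rɔx]: an analysis with underlying /x/ and a rule producing [ɣ] before the DAT suffix would wrongly predict alternation here too.
The alternation reflects word-final obstruent devoicing: voiced obstruents become voiceless word-finally. /ɣ/ is underlying.
The underlying form of 'blood' is therefore /koɣ/.

/koɣ/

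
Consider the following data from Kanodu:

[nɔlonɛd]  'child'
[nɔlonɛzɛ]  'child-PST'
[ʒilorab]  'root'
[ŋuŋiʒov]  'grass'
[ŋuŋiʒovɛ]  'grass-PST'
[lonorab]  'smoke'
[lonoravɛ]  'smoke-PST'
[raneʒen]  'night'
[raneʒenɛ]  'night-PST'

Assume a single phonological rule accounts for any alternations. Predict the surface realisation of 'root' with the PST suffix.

[ʒiloravɛ]

The stem for 'smoke' ends in [b] in [lonorab] but [v] in [lonoravɛ].
But 'grass' keeps [v] in both environments ([ŋuŋiʒov], [ŋuŋiʒovɛ]), so there is no rule changing /v/ to [b] in isolation.
Therefore /b/ is basic and [v] is derived by intervocalic spirantization (voiced stops become fricatives between vowels).
The one attested form of 'root', [ʒilorab], shows underlying /ʒilorab/. Applying the same rule between vowels gives [ʒiloravɛ].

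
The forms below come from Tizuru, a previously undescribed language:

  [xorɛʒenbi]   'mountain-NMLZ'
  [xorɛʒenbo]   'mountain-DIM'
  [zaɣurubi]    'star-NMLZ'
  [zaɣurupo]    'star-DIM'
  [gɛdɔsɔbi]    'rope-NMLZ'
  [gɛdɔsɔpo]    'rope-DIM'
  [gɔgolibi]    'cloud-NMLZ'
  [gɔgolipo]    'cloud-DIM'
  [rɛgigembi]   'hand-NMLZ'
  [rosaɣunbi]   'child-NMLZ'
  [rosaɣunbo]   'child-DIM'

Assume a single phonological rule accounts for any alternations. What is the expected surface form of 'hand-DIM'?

[rɛgigembo]

The DIM suffix surfaces as [-bo] and [-po], depending on the final segment of the stem.
By contrast the NMLZ suffix keeps its initial [b] throughout — that segment must be underlying.
So the underlying form is /-po/, and voiceless stops become voiced after a nasal.
After 'hand', which ends in a nasal, the suffix surfaces as [-bo], giving [rɛgigembo].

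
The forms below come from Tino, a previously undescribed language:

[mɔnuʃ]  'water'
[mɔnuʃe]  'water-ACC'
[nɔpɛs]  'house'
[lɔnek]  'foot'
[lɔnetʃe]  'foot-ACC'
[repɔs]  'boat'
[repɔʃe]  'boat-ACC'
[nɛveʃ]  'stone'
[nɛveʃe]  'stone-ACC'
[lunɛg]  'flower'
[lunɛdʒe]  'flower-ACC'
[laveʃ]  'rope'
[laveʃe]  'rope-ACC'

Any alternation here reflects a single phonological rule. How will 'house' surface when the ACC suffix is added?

The stem for 'boat' ends in [s] in [repɔs] but [ʃ] in [repɔʃe].
If /ʃ/ were underlying and a rule turned it into [s] in isolation, 'stone' would also alternate; but it has [ʃ] in both [nɛveʃ] and [nɛveʃe].
The underlying segment must be /s/; /k/, /g/ and /s/ become palato-alveolar [tʃ], [dʒ] and [ʃ] before a front vowel, yielding [ʃ] there.
From [nɔpɛs] the stem 'house' is /nɔpɛs/; before a front vowel this yields [nɔpɛʃe].

[nɔpɛʃe]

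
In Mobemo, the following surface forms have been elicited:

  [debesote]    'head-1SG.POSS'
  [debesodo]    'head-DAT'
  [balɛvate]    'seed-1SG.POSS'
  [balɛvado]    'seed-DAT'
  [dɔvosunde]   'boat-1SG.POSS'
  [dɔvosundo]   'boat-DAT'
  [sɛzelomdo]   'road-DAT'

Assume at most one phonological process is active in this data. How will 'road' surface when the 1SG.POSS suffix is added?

The 1SG.POSS suffix surfaces as [-de] and [-te], depending on the final segment of the stem.
By contrast the DAT suffix keeps its initial [d] throughout — that segment must be underlying.
The 1SG.POSS suffix is therefore /-te/ underlyingly, with post-nasal voicing: voiceless stops become voiced after a nasal.
After 'road', which ends in a nasal, the suffix surfaces as [-de], giving [sɛzelomde].

[sɛzelomde]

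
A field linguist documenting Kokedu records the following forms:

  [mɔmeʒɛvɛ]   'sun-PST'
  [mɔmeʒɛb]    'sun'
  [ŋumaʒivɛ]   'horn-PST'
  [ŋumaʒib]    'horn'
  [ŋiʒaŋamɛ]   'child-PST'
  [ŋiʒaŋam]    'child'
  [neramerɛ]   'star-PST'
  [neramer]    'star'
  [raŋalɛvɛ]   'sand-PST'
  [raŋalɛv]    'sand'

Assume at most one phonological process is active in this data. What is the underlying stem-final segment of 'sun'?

/b/

'sun' shows [v] ~ [b] at the end of the stem ([mɔmeʒɛvɛ] vs [mɔmeʒɛb]).
But 'sand' keeps [v] in both environments ([raŋalɛvɛ], [raŋalɛv]), so there is no rule changing /v/ to [b] in isolation.
So /b/ is underlying, and a rule of intervocalic spirantization — voiced stops become fricatives between vowels — gives [v].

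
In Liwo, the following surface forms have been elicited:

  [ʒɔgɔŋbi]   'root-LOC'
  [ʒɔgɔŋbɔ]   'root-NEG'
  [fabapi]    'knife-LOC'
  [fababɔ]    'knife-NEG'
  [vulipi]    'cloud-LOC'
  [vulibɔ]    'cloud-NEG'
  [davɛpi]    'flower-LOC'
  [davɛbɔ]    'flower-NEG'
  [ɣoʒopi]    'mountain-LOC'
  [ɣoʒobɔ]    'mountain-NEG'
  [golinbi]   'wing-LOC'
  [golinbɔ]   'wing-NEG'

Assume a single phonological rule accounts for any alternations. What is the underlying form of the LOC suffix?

The LOC morpheme has two allomorphs, [-bi] and [-pi].
The NEG suffix, which begins with [b], is invariant after every stem; so [b] is not altered by any rule here.
The LOC suffix is therefore /-pi/ underlyingly, with post-nasal voicing: voiceless stops become voiced after a nasal.

/-pi/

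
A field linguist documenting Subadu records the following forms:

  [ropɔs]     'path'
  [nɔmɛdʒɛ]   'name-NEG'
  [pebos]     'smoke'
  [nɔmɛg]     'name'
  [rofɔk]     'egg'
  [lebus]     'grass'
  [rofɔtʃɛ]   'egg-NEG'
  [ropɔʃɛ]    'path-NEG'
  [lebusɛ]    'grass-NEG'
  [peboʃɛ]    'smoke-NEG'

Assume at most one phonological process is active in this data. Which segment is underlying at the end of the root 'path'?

The stem for 'path' ends in [s] in [ropɔs] but [ʃ] in [ropɔʃɛ].
Compare 'grass', with invariant [s] in [lebus] and [lebusɛ]: an analysis with underlying /s/ and a rule producing [ʃ] before the NEG suffix would wrongly predict alternation here too.
So /ʃ/ is underlying, and a rule of depalatalization — palato-alveolar /tʃ/, /dʒ/ and /ʃ/ become [k], [g] and [s] when no front vowel follows — gives [s].

/ʃ/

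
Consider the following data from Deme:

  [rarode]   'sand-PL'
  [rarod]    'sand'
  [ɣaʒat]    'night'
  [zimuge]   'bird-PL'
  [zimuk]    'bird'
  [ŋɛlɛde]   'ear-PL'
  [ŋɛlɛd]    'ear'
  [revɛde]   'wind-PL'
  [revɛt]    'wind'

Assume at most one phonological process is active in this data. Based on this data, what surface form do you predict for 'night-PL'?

[ɣaʒade]

'wind' shows [d] ~ [t] at the end of the stem ([revɛde] vs [revɛt]).
Compare 'ear', with invariant [d] in [ŋɛlɛde] and [ŋɛlɛd]: an analysis with underlying /d/ and a rule producing [t] in isolation would wrongly predict alternation here too.
Therefore /t/ is basic and [d] is derived by intervocalic voicing (voiceless stops become voiced between vowels).
The one attested form of 'night', [ɣaʒat], shows underlying /ɣaʒat/. Applying the same rule between vowels gives [ɣaʒade].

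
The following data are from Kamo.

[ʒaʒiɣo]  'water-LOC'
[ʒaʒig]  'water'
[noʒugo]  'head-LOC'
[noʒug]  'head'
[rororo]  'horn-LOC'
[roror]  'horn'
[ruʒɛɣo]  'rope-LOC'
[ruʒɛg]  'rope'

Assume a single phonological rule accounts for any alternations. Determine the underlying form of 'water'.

/ʒaʒiɣ/

'water' shows [ɣ] ~ [g] at the end of the stem ([ʒaʒiɣo] vs [ʒaʒig]).
But 'head' keeps [g] in both environments ([noʒugo], [noʒug]), so there is no rule changing /g/ to [ɣ] before the LOC suffix.
The underlying segment must be /ɣ/; voiced fricatives become stops word-finally, yielding [g] there.
So 'water' = /ʒaʒiɣ/.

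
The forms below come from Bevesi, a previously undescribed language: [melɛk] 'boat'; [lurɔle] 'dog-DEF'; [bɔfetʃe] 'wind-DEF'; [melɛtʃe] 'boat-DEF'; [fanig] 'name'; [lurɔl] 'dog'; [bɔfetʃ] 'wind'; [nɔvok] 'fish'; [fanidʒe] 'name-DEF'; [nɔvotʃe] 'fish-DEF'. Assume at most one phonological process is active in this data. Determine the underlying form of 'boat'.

'boat' shows [tʃ] ~ [k] at the end of the stem ([melɛtʃe] vs [melɛk]).
The stem 'wind' ([bɔfetʃe], [bɔfetʃ]) shows [tʃ] unchanged in both environments, so [tʃ] cannot be basic with [k] derived in isolation.
The alternation reflects palatalization before a front vowel: /k/ and /g/ become palato-alveolar [tʃ] and [dʒ] before a front vowel. /k/ is underlying.
So 'boat' = /melɛk/.

/melɛk/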